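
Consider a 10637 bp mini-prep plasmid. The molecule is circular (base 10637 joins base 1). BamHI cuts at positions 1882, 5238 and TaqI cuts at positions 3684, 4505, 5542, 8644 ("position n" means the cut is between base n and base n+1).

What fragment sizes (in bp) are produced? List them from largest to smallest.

Combined cut positions (sorted): 1882, 3684, 4505, 5238, 5542, 8644.
Circular molecule, 6 cuts → 6 fragments:
  3684 − 1882 = 1802 bp
  4505 − 3684 = 821 bp
  5238 − 4505 = 733 bp
  5542 − 5238 = 304 bp
  8644 − 5542 = 3102 bp
  wrap: 10637 − 8644 + 1882 = 3875 bp
Sorted largest to smallest: 3875, 3102, 1802, 821, 733, 304 bp.

3875, 3102, 1802, 821, 733, 304 bp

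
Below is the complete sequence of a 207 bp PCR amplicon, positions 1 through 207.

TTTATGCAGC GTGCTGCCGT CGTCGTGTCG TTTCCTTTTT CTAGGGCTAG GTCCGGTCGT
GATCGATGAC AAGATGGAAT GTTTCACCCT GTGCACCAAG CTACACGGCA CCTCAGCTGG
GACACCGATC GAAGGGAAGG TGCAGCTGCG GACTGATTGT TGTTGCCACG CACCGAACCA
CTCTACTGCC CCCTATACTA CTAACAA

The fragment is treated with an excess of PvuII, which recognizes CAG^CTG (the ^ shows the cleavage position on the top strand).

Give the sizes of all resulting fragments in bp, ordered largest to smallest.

116, 62, 29 bp

PvuII sites (CAGCTG) start at positions 114, 143.
PvuII cuts after base 3 of each site, so after positions 116, 145.
Linear molecule, 2 cuts → 3 fragments:
  1–116 → 116 bp
  117–145 → 29 bp
  146–207 → 62 bp
Sorted largest to smallest: 116, 62, 29 bp.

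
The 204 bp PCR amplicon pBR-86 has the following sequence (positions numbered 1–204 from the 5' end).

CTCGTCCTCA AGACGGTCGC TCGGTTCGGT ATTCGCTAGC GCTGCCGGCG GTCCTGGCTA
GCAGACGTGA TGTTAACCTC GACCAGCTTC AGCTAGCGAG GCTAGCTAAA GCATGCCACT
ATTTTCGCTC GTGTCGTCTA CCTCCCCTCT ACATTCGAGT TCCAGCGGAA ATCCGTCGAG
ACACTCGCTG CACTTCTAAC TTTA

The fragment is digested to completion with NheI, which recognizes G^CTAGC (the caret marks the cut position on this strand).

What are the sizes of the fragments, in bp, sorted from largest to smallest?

NheI sites (GCTAGC) start at positions 35, 57, 92, 101.
NheI cuts after the first base of each site, so after positions 35, 57, 92, 101.
Linear molecule, 4 cuts → 5 fragments:
  1–35 → 35 bp
  36–57 → 22 bp
  58–92 → 35 bp
  93–101 → 9 bp
  102–204 → 103 bp
Sorted largest to smallest: 103, 35, 35, 22, 9 bp.

103, 35, 35, 22, 9 bp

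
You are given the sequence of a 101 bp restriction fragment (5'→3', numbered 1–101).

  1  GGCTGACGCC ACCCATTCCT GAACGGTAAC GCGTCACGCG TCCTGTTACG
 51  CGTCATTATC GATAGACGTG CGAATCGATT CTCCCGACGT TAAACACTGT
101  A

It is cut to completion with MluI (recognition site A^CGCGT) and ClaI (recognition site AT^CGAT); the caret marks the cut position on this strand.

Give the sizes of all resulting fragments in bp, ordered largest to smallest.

MluI sites (ACGCGT) start at positions 29, 36, 48.
MluI cuts after the first base of each site, so after positions 29, 36, 48.
ClaI sites (ATCGAT) start at positions 58, 74.
ClaI cuts after base 2 of each site, so after positions 59, 75.
Combined cut positions: 29, 36, 48, 59, 75.
Linear molecule, 5 cuts → 6 fragments:
  1–29 → 29 bp
  30–36 → 7 bp
  37–48 → 12 bp
  49–59 → 11 bp
  60–75 → 16 bp
  76–101 → 26 bp
Sorted largest to smallest: 29, 26, 16, 12, 11, 7 bp.

29, 26, 16, 12, 11, 7 bp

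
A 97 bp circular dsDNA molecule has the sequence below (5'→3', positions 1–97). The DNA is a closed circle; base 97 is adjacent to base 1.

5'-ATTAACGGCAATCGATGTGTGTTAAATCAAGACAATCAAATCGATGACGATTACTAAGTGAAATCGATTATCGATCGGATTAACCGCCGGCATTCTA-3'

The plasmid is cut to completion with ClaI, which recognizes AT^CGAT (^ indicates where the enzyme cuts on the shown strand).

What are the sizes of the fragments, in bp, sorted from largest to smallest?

38, 29, 23, 7 bp

ClaI sites (ATCGAT) start at positions 11, 40, 63, 70.
ClaI cuts after base 2 of each site, so after positions 12, 41, 64, 71.
Circular molecule, 4 cuts → 4 fragments:
  13–41 → 29 bp
  42–64 → 23 bp
  65–71 → 7 bp
  72–97 then 1–12 → 26 + 12 = 38 bp
Sorted largest to smallest: 38, 29, 23, 7 bp.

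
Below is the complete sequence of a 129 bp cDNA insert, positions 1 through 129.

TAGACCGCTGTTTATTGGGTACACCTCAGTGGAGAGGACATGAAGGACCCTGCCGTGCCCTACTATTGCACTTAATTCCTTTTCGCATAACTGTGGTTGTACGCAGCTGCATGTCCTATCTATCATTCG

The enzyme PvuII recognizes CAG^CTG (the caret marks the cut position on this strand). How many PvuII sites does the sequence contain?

1

CAGCTG occurs starting at position 104.
PvuII cuts at 1 site.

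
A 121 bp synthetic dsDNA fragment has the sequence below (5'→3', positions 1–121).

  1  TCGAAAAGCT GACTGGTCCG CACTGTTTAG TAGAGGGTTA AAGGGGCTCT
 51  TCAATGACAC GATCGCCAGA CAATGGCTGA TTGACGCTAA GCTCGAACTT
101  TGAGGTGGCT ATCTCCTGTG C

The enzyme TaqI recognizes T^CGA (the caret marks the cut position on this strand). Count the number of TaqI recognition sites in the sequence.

TCGA occurs starting at positions 1, 93.
TaqI cuts at 2 sites.

2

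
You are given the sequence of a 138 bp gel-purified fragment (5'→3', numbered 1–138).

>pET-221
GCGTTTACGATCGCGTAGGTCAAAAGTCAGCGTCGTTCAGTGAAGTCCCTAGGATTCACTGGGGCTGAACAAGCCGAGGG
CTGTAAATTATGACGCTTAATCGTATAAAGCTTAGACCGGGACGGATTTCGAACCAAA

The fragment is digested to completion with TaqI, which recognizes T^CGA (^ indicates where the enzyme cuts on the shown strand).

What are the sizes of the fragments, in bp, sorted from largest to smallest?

129, 9 bp

The TaqI site (TCGA) starts at position 129.
TaqI cuts after the first base of each site, so after position 129.
Linear molecule, 1 cut → 2 fragments:
  1–129 → 129 bp
  130–138 → 9 bp
Sorted largest to smallest: 129, 9 bp.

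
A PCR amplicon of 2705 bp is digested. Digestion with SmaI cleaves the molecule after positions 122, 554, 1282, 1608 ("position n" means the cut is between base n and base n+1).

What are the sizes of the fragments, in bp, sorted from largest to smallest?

1097, 728, 432, 326, 122 bp

Linear molecule, 4 cuts → 5 fragments:
  122 − 0 = 122 bp
  554 − 122 = 432 bp
  1282 − 554 = 728 bp
  1608 − 1282 = 326 bp
  2705 − 1608 = 1097 bp
Sorted largest to smallest: 1097, 728, 432, 326, 122 bp.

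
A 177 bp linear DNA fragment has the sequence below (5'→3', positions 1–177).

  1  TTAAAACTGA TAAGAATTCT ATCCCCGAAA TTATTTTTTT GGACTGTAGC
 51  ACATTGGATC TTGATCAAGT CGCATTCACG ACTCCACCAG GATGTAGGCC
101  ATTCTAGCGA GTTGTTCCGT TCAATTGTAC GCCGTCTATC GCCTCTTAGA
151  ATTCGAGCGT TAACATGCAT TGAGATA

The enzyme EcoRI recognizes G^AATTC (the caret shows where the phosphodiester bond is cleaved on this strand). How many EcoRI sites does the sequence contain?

2

GAATTC occurs starting at positions 14, 149.
EcoRI cuts at 2 sites.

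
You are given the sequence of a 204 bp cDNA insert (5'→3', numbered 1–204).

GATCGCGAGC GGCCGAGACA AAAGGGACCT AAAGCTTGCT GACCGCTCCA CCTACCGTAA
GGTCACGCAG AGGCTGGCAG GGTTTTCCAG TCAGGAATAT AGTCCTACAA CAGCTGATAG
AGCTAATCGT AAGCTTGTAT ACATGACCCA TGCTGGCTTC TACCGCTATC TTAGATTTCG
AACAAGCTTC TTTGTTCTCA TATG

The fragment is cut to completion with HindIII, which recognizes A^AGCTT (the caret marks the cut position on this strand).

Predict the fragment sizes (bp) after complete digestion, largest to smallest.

HindIII sites (AAGCTT) start at positions 32, 131, 184.
HindIII cuts after the first base of each site, so after positions 32, 131, 184.
Linear molecule, 3 cuts → 4 fragments:
  1–32 → 32 bp
  33–131 → 99 bp
  132–184 → 53 bp
  185–204 → 20 bp
Sorted largest to smallest: 99, 53, 32, 20 bp.

99, 53, 32, 20 bp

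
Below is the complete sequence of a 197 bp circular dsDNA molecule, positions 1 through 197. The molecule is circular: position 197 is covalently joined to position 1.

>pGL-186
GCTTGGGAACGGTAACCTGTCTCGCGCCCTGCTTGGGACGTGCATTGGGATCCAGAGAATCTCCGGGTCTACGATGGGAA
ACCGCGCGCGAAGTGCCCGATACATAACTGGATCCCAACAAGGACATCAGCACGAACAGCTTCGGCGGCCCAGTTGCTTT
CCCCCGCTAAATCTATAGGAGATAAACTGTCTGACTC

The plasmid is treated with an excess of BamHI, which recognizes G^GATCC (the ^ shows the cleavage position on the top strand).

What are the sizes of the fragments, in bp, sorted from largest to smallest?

BamHI sites (GGATCC) start at positions 48, 110.
BamHI cuts after the first base of each site, so after positions 48, 110.
Circular molecule, 2 cuts → 2 fragments:
  49–110 → 62 bp
  111–197 then 1–48 → 87 + 48 = 135 bp
Sorted largest to smallest: 135, 62 bp.

135, 62 bp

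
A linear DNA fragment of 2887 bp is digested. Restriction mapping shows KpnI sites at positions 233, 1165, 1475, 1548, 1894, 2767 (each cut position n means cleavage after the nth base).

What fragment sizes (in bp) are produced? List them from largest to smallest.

Linear molecule, 6 cuts → 7 fragments:
  233 − 0 = 233 bp
  1165 − 233 = 932 bp
  1475 − 1165 = 310 bp
  1548 − 1475 = 73 bp
  1894 − 1548 = 346 bp
  2767 − 1894 = 873 bp
  2887 − 2767 = 120 bp
Sorted largest to smallest: 932, 873, 346, 310, 233, 120, 73 bp.

932, 873, 346, 310, 233, 120, 73 bp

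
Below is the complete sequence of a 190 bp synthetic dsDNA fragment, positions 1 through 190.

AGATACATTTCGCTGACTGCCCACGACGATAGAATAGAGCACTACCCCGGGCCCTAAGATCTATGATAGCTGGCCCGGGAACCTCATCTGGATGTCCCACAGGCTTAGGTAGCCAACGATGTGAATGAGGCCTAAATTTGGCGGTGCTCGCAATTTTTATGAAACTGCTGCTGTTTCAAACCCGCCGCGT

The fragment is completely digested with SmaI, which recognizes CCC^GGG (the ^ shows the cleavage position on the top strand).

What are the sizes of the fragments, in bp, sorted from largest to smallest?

114, 48, 28 bp

SmaI sites (CCCGGG) start at positions 46, 74.
SmaI cuts after base 3 of each site, so after positions 48, 76.
Linear molecule, 2 cuts → 3 fragments:
  1–48 → 48 bp
  49–76 → 28 bp
  77–190 → 114 bp
Sorted largest to smallest: 114, 48, 28 bp.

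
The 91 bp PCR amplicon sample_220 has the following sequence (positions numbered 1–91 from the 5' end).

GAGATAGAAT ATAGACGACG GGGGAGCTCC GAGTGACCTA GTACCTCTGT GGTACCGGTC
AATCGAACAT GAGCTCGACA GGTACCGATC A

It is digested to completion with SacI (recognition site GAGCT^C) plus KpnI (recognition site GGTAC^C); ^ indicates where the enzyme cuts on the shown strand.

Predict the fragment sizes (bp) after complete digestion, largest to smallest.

28, 27, 20, 10, 6 bp

SacI sites (GAGCTC) start at positions 24, 71.
SacI cuts after base 5 of each site (before the last base), so after positions 28, 75.
KpnI sites (GGTACC) start at positions 51, 81.
KpnI cuts after base 5 of each site (before the last base), so after positions 55, 85.
Combined cut positions: 28, 55, 75, 85.
Linear molecule, 4 cuts → 5 fragments:
  1–28 → 28 bp
  29–55 → 27 bp
  56–75 → 20 bp
  76–85 → 10 bp
  86–91 → 6 bp
Sorted largest to smallest: 28, 27, 20, 10, 6 bp.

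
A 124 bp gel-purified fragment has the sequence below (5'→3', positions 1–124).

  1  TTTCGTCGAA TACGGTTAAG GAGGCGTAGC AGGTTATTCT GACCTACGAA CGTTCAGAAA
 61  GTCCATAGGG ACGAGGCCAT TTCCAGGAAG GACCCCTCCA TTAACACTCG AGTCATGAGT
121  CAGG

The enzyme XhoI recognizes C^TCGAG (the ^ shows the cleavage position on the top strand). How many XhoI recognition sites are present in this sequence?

1

CTCGAG occurs starting at position 107.
XhoI cuts at 1 site.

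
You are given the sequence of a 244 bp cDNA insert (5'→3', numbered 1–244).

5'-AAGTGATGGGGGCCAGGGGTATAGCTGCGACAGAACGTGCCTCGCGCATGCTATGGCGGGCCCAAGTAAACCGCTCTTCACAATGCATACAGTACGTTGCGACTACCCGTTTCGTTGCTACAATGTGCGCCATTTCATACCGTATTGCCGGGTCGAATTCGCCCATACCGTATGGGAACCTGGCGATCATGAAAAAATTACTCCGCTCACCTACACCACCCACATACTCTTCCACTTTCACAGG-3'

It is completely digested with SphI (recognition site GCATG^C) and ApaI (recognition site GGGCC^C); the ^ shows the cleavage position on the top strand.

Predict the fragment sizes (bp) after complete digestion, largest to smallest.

182, 50, 12 bp

The SphI site (GCATGC) starts at position 46.
SphI cuts after base 5 of each site (before the last base), so after position 50.
The ApaI site (GGGCCC) starts at position 58.
ApaI cuts after base 5 of each site (before the last base), so after position 62.
Combined cut positions: 50, 62.
Linear molecule, 2 cuts → 3 fragments:
  1–50 → 50 bp
  51–62 → 12 bp
  63–244 → 182 bp
Sorted largest to smallest: 182, 50, 12 bp.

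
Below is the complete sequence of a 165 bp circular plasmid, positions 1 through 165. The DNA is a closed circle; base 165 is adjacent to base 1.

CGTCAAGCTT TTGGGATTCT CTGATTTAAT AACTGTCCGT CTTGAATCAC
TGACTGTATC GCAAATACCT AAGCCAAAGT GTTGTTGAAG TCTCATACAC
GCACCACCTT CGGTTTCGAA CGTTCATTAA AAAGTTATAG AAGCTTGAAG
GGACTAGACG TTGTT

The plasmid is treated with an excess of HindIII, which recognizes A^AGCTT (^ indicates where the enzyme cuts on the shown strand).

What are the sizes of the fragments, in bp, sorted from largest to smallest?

136, 29 bp

HindIII sites (AAGCTT) start at positions 5, 141.
HindIII cuts after the first base of each site, so after positions 5, 141.
Circular molecule, 2 cuts → 2 fragments:
  6–141 → 136 bp
  142–165 then 1–5 → 24 + 5 = 29 bp
Sorted largest to smallest: 136, 29 bp.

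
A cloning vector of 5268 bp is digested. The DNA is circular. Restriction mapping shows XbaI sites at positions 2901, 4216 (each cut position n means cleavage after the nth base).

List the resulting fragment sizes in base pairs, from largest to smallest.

3953, 1315 bp

Circular molecule, 2 cuts → 2 fragments:
  4216 − 2901 = 1315 bp
  wrap: 5268 − 4216 + 2901 = 3953 bp
Sorted largest to smallest: 3953, 1315 bp.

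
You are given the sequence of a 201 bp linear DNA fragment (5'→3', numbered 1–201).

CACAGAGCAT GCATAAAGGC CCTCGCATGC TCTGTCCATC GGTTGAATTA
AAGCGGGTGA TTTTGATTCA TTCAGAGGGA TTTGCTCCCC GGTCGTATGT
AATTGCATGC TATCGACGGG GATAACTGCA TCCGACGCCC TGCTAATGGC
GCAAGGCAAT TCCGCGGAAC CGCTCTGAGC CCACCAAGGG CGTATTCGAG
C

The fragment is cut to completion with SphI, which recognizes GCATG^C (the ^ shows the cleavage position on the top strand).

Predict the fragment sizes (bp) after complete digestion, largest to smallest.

92, 80, 18, 11 bp

SphI sites (GCATGC) start at positions 7, 25, 105.
SphI cuts after base 5 of each site (before the last base), so after positions 11, 29, 109.
Linear molecule, 3 cuts → 4 fragments:
  1–11 → 11 bp
  12–29 → 18 bp
  30–109 → 80 bp
  110–201 → 92 bp
Sorted largest to smallest: 92, 80, 18, 11 bp.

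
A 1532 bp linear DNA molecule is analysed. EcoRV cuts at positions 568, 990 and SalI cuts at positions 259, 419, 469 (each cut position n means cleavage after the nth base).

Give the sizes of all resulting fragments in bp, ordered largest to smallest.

Combined cut positions (sorted): 259, 419, 469, 568, 990.
Linear molecule, 5 cuts → 6 fragments:
  259 − 0 = 259 bp
  419 − 259 = 160 bp
  469 − 419 = 50 bp
  568 − 469 = 99 bp
  990 − 568 = 422 bp
  1532 − 990 = 542 bp
Sorted largest to smallest: 542, 422, 259, 160, 99, 50 bp.

542, 422, 259, 160, 99, 50 bp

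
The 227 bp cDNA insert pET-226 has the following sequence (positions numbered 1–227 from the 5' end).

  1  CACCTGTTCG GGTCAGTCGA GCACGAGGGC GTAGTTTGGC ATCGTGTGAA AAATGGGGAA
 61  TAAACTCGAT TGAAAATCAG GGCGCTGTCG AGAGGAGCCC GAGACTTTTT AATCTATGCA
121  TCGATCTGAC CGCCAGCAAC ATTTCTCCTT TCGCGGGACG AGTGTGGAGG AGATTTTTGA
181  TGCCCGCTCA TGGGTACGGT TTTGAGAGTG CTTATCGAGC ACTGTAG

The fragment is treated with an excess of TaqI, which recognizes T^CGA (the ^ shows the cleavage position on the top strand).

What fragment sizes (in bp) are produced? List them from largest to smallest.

94, 49, 33, 22, 17, 12 bp

TaqI sites (TCGA) start at positions 17, 66, 88, 121, 215.
TaqI cuts after the first base of each site, so after positions 17, 66, 88, 121, 215.
Linear molecule, 5 cuts → 6 fragments:
  1–17 → 17 bp
  18–66 → 49 bp
  67–88 → 22 bp
  89–121 → 33 bp
  122–215 → 94 bp
  216–227 → 12 bp
Sorted largest to smallest: 94, 49, 33, 22, 17, 12 bp.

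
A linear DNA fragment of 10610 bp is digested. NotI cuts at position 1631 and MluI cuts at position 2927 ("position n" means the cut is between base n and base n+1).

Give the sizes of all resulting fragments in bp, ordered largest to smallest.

Combined cut positions (sorted): 1631, 2927.
Linear molecule, 2 cuts → 3 fragments:
  1631 − 0 = 1631 bp
  2927 − 1631 = 1296 bp
  10610 − 2927 = 7683 bp
Sorted largest to smallest: 7683, 1631, 1296 bp.

7683, 1631, 1296 bp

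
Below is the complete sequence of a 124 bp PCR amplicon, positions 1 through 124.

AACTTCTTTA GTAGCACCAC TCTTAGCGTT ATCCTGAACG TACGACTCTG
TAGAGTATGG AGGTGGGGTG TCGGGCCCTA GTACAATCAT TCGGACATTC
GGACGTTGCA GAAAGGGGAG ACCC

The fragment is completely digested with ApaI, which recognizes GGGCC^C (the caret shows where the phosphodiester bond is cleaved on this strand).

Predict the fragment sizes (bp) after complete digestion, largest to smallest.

77, 47 bp

The ApaI site (GGGCCC) starts at position 73.
ApaI cuts after base 5 of each site (before the last base), so after position 77.
Linear molecule, 1 cut → 2 fragments:
  1–77 → 77 bp
  78–124 → 47 bp
Sorted largest to smallest: 77, 47 bp.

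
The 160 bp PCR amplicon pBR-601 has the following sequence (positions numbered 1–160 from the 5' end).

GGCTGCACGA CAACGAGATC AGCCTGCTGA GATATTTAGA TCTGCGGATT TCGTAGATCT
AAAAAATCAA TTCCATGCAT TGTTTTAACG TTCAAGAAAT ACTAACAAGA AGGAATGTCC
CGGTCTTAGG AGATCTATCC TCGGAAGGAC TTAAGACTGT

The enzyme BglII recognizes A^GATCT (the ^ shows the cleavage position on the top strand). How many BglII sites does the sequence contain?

AGATCT occurs starting at positions 38, 55, 131.
BglII cuts at 3 sites.

3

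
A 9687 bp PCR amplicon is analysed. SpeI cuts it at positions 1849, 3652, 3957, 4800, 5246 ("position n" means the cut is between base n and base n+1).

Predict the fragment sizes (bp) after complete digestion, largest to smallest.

4441, 1849, 1803, 843, 446, 305 bp

Linear molecule, 5 cuts → 6 fragments:
  1849 − 0 = 1849 bp
  3652 − 1849 = 1803 bp
  3957 − 3652 = 305 bp
  4800 − 3957 = 843 bp
  5246 − 4800 = 446 bp
  9687 − 5246 = 4441 bp
Sorted largest to smallest: 4441, 1849, 1803, 843, 446, 305 bp.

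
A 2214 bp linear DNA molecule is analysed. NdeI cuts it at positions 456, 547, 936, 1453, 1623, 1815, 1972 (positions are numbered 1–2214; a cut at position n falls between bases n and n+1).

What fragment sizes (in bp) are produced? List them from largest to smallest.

Linear molecule, 7 cuts → 8 fragments:
  456 − 0 = 456 bp
  547 − 456 = 91 bp
  936 − 547 = 389 bp
  1453 − 936 = 517 bp
  1623 − 1453 = 170 bp
  1815 − 1623 = 192 bp
  1972 − 1815 = 157 bp
  2214 − 1972 = 242 bp
Sorted largest to smallest: 517, 456, 389, 242, 192, 170, 157, 91 bp.

517, 456, 389, 242, 192, 170, 157, 91 bp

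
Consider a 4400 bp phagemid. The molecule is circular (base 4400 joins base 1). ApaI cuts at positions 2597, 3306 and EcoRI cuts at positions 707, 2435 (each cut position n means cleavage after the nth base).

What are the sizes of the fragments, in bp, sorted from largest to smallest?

1801, 1728, 709, 162 bp

Combined cut positions (sorted): 707, 2435, 2597, 3306.
Circular molecule, 4 cuts → 4 fragments:
  2435 − 707 = 1728 bp
  2597 − 2435 = 162 bp
  3306 − 2597 = 709 bp
  wrap: 4400 − 3306 + 707 = 1801 bp
Sorted largest to smallest: 1801, 1728, 709, 162 bp.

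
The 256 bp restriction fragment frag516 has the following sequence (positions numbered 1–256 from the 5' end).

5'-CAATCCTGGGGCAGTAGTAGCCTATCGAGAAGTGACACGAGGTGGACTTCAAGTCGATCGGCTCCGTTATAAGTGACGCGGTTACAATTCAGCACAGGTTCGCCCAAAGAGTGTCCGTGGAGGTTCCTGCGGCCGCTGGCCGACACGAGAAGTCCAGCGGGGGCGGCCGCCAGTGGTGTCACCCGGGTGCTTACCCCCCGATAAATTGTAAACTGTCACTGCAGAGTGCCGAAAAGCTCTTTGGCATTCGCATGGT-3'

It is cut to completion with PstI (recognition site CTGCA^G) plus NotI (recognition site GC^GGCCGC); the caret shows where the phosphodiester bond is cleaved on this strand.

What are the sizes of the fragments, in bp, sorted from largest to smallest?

130, 59, 34, 33 bp

The PstI site (CTGCAG) starts at position 219.
PstI cuts after base 5 of each site (before the last base), so after position 223.
NotI sites (GCGGCCGC) start at positions 129, 163.
NotI cuts after base 2 of each site, so after positions 130, 164.
Combined cut positions: 130, 164, 223.
Linear molecule, 3 cuts → 4 fragments:
  1–130 → 130 bp
  131–164 → 34 bp
  165–223 → 59 bp
  224–256 → 33 bp
Sorted largest to smallest: 130, 59, 34, 33 bp.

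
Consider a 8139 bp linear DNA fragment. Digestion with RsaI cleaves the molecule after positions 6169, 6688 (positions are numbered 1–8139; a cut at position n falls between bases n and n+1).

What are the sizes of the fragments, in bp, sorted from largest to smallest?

Linear molecule, 2 cuts → 3 fragments:
  6169 − 0 = 6169 bp
  6688 − 6169 = 519 bp
  8139 − 6688 = 1451 bp
Sorted largest to smallest: 6169, 1451, 519 bp.

6169, 1451, 519 bp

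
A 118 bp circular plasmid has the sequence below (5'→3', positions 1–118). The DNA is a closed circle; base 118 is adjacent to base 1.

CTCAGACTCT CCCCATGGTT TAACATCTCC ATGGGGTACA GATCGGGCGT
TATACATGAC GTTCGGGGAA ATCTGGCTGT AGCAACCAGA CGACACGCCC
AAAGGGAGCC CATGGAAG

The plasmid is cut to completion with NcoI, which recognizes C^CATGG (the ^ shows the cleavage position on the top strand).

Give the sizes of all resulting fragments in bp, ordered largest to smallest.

81, 21, 16 bp

NcoI sites (CCATGG) start at positions 13, 29, 110.
NcoI cuts after the first base of each site, so after positions 13, 29, 110.
Circular molecule, 3 cuts → 3 fragments:
  14–29 → 16 bp
  30–110 → 81 bp
  111–118 then 1–13 → 8 + 13 = 21 bp
Sorted largest to smallest: 81, 21, 16 bp.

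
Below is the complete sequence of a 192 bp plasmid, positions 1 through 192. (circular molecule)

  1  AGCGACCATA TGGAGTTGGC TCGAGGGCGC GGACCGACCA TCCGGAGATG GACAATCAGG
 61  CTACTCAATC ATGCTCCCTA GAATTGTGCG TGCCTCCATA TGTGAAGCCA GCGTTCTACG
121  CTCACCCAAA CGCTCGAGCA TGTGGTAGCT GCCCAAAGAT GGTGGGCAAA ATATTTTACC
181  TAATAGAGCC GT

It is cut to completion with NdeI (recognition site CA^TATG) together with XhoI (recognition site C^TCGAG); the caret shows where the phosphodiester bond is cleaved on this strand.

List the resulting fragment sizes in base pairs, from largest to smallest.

NdeI sites (CATATG) start at positions 7, 97.
NdeI cuts after base 2 of each site, so after positions 8, 98.
XhoI sites (CTCGAG) start at positions 20, 133.
XhoI cuts after the first base of each site, so after positions 20, 133.
Combined cut positions: 8, 20, 98, 133.
Circular molecule, 4 cuts → 4 fragments:
  9–20 → 12 bp
  21–98 → 78 bp
  99–133 → 35 bp
  134–192 then 1–8 → 59 + 8 = 67 bp
Sorted largest to smallest: 78, 67, 35, 12 bp.

78, 67, 35, 12 bp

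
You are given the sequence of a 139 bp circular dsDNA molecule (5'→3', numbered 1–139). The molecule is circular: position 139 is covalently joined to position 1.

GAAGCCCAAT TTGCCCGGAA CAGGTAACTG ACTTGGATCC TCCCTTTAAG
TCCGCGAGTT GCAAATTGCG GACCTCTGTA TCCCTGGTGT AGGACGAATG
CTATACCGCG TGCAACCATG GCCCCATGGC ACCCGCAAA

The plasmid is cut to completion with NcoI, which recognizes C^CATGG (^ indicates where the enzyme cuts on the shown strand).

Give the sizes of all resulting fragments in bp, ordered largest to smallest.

NcoI sites (CCATGG) start at positions 116, 124.
NcoI cuts after the first base of each site, so after positions 116, 124.
Circular molecule, 2 cuts → 2 fragments:
  117–124 → 8 bp
  125–139 then 1–116 → 15 + 116 = 131 bp
Sorted largest to smallest: 131, 8 bp.

131, 8 bp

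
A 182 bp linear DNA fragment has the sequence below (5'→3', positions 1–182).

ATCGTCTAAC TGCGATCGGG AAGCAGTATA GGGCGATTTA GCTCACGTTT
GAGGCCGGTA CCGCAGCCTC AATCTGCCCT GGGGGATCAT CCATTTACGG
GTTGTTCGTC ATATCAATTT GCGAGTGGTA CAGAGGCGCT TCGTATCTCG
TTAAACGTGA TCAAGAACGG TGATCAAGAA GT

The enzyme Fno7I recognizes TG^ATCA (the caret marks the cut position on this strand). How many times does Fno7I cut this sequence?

TGATCA occurs starting at positions 158, 171.
Fno7I cuts at 2 sites.

2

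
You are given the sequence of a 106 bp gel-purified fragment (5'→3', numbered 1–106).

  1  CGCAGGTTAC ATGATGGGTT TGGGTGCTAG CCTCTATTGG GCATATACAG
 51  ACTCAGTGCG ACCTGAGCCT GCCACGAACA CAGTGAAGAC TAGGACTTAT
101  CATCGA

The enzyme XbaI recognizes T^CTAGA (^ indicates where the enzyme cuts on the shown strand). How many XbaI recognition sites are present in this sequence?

0

No occurrence of TCTAGA is present in the sequence.
XbaI does not cut: 0 sites.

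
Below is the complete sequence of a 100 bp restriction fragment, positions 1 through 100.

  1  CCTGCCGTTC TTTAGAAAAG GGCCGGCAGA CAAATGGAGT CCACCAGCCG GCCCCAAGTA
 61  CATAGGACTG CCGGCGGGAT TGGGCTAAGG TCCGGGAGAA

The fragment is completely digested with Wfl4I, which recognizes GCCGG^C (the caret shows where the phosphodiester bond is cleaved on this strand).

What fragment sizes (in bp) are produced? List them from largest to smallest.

Wfl4I sites (GCCGGC) start at positions 22, 47, 70.
Wfl4I cuts after base 5 of each site (before the last base), so after positions 26, 51, 74.
Linear molecule, 3 cuts → 4 fragments:
  1–26 → 26 bp
  27–51 → 25 bp
  52–74 → 23 bp
  75–100 → 26 bp
Sorted largest to smallest: 26, 26, 25, 23 bp.

26, 26, 25, 23 bp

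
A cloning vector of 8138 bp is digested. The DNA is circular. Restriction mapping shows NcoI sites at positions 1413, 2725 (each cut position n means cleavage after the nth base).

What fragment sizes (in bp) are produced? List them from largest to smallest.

Circular molecule, 2 cuts → 2 fragments:
  2725 − 1413 = 1312 bp
  wrap: 8138 − 2725 + 1413 = 6826 bp
Sorted largest to smallest: 6826, 1312 bp.

6826, 1312 bp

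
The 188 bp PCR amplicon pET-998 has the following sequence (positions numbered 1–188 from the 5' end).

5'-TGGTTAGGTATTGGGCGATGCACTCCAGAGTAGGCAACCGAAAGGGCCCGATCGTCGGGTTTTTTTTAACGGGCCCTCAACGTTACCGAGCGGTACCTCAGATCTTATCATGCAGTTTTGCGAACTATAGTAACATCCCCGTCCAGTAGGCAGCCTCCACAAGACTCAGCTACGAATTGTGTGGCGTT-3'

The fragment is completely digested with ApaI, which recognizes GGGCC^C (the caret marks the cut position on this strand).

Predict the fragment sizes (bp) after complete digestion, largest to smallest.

ApaI sites (GGGCCC) start at positions 44, 71.
ApaI cuts after base 5 of each site (before the last base), so after positions 48, 75.
Linear molecule, 2 cuts → 3 fragments:
  1–48 → 48 bp
  49–75 → 27 bp
  76–188 → 113 bp
Sorted largest to smallest: 113, 48, 27 bp.

113, 48, 27 bp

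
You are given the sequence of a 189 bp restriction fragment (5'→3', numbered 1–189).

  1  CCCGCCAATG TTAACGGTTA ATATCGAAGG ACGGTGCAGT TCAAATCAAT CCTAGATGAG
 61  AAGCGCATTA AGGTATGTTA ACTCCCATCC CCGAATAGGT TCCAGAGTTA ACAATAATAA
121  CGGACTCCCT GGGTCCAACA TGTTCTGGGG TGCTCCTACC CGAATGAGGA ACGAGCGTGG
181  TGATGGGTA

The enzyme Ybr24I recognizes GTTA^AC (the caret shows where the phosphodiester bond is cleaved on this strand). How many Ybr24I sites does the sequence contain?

3

GTTAAC occurs starting at positions 10, 77, 107.
Ybr24I cuts at 3 sites.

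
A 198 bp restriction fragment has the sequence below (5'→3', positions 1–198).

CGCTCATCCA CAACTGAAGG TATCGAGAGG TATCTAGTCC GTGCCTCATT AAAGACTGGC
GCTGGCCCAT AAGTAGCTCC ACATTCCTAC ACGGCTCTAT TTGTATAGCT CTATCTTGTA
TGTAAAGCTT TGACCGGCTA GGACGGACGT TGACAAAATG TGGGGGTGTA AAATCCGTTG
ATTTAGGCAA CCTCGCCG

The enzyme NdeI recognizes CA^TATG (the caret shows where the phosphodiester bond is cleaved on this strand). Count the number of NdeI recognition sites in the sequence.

No occurrence of CATATG is present in the sequence.
NdeI does not cut: 0 sites.

0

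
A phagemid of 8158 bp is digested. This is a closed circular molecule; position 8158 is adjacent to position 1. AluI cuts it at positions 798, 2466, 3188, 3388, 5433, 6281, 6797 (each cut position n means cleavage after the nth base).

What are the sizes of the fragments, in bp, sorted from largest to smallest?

2159, 2045, 1668, 848, 722, 516, 200 bp

Circular molecule, 7 cuts → 7 fragments:
  2466 − 798 = 1668 bp
  3188 − 2466 = 722 bp
  3388 − 3188 = 200 bp
  5433 − 3388 = 2045 bp
  6281 − 5433 = 848 bp
  6797 − 6281 = 516 bp
  wrap: 8158 − 6797 + 798 = 2159 bp
Sorted largest to smallest: 2159, 2045, 1668, 848, 722, 516, 200 bp.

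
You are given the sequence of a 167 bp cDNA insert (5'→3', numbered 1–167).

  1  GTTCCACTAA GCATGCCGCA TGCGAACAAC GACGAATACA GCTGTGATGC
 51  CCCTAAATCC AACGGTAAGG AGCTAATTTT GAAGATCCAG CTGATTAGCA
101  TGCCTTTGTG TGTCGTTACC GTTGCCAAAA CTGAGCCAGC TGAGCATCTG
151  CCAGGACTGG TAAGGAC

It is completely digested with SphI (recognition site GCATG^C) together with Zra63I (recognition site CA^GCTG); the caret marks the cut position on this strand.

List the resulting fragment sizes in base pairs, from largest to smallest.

49, 36, 29, 18, 15, 13, 7 bp

SphI sites (GCATGC) start at positions 11, 18, 98.
SphI cuts after base 5 of each site (before the last base), so after positions 15, 22, 102.
Zra63I sites (CAGCTG) start at positions 39, 88, 137.
Zra63I cuts after base 2 of each site, so after positions 40, 89, 138.
Combined cut positions: 15, 22, 40, 89, 102, 138.
Linear molecule, 6 cuts → 7 fragments:
  1–15 → 15 bp
  16–22 → 7 bp
  23–40 → 18 bp
  41–89 → 49 bp
  90–102 → 13 bp
  103–138 → 36 bp
  139–167 → 29 bp
Sorted largest to smallest: 49, 36, 29, 18, 15, 13, 7 bp.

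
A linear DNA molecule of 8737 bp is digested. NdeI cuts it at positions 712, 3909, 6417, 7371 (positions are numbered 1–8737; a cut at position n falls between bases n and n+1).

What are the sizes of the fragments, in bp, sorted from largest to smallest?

Linear molecule, 4 cuts → 5 fragments:
  712 − 0 = 712 bp
  3909 − 712 = 3197 bp
  6417 − 3909 = 2508 bp
  7371 − 6417 = 954 bp
  8737 − 7371 = 1366 bp
Sorted largest to smallest: 3197, 2508, 1366, 954, 712 bp.

3197, 2508, 1366, 954, 712 bp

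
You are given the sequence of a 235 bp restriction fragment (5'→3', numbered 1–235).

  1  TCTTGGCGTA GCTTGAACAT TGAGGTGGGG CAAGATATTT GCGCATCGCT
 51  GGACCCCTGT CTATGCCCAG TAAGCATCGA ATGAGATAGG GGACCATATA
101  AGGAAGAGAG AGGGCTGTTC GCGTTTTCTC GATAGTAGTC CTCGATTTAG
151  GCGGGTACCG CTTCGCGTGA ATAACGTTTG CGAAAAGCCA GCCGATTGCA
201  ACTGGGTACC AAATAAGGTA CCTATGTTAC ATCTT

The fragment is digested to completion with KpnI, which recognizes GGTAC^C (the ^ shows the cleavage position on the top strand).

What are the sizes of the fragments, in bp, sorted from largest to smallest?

158, 51, 14, 12 bp

KpnI sites (GGTACC) start at positions 154, 205, 217.
KpnI cuts after base 5 of each site (before the last base), so after positions 158, 209, 221.
Linear molecule, 3 cuts → 4 fragments:
  1–158 → 158 bp
  159–209 → 51 bp
  210–221 → 12 bp
  222–235 → 14 bp
Sorted largest to smallest: 158, 51, 14, 12 bp.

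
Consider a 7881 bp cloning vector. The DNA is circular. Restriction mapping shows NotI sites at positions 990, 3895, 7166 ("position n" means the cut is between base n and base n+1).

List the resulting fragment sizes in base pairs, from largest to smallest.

3271, 2905, 1705 bp

Circular molecule, 3 cuts → 3 fragments:
  3895 − 990 = 2905 bp
  7166 − 3895 = 3271 bp
  wrap: 7881 − 7166 + 990 = 1705 bp
Sorted largest to smallest: 3271, 2905, 1705 bp.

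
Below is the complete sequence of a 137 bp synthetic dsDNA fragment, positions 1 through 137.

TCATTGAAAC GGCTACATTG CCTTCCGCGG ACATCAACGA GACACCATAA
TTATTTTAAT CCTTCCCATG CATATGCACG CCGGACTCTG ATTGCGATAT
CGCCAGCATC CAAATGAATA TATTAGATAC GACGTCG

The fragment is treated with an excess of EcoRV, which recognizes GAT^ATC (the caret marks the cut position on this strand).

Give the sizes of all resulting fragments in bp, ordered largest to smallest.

98, 39 bp

The EcoRV site (GATATC) starts at position 96.
EcoRV cuts after base 3 of each site, so after position 98.
Linear molecule, 1 cut → 2 fragments:
  1–98 → 98 bp
  99–137 → 39 bp
Sorted largest to smallest: 98, 39 bp.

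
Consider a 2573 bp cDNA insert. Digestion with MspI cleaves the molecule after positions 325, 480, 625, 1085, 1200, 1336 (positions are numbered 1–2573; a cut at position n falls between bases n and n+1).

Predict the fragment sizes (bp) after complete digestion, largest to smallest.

Linear molecule, 6 cuts → 7 fragments:
  325 − 0 = 325 bp
  480 − 325 = 155 bp
  625 − 480 = 145 bp
  1085 − 625 = 460 bp
  1200 − 1085 = 115 bp
  1336 − 1200 = 136 bp
  2573 − 1336 = 1237 bp
Sorted largest to smallest: 1237, 460, 325, 155, 145, 136, 115 bp.

1237, 460, 325, 155, 145, 136, 115 bp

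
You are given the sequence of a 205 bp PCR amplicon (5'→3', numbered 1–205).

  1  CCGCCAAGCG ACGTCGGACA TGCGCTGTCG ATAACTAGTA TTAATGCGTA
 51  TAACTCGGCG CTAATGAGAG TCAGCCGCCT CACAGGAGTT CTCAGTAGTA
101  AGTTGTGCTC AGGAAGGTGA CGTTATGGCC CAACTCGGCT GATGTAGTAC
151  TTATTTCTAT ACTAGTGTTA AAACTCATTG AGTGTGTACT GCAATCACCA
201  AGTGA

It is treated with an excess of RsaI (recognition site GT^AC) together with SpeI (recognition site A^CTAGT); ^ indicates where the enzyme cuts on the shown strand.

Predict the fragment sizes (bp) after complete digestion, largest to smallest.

RsaI sites (GTAC) start at positions 147, 186.
RsaI cuts after base 2 of each site, so after positions 148, 187.
SpeI sites (ACTAGT) start at positions 34, 161.
SpeI cuts after the first base of each site, so after positions 34, 161.
Combined cut positions: 34, 148, 161, 187.
Linear molecule, 4 cuts → 5 fragments:
  1–34 → 34 bp
  35–148 → 114 bp
  149–161 → 13 bp
  162–187 → 26 bp
  188–205 → 18 bp
Sorted largest to smallest: 114, 34, 26, 18, 13 bp.

114, 34, 26, 18, 13 bp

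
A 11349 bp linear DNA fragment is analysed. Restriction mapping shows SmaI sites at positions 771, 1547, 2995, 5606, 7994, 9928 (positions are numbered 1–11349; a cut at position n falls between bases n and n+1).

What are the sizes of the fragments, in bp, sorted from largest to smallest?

Linear molecule, 6 cuts → 7 fragments:
  771 − 0 = 771 bp
  1547 − 771 = 776 bp
  2995 − 1547 = 1448 bp
  5606 − 2995 = 2611 bp
  7994 − 5606 = 2388 bp
  9928 − 7994 = 1934 bp
  11349 − 9928 = 1421 bp
Sorted largest to smallest: 2611, 2388, 1934, 1448, 1421, 776, 771 bp.

2611, 2388, 1934, 1448, 1421, 776, 771 bp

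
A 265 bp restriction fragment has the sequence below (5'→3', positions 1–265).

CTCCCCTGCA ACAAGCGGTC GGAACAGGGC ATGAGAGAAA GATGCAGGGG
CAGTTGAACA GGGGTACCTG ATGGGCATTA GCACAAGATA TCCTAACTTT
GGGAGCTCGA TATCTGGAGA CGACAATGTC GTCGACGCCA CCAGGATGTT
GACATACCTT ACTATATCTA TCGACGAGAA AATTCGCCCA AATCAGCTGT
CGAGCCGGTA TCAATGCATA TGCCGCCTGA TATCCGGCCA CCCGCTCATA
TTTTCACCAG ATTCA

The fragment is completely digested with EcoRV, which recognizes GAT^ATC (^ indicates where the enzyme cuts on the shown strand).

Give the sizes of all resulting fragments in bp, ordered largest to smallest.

120, 89, 34, 22 bp

EcoRV sites (GATATC) start at positions 87, 109, 229.
EcoRV cuts after base 3 of each site, so after positions 89, 111, 231.
Linear molecule, 3 cuts → 4 fragments:
  1–89 → 89 bp
  90–111 → 22 bp
  112–231 → 120 bp
  232–265 → 34 bp
Sorted largest to smallest: 120, 89, 34, 22 bp.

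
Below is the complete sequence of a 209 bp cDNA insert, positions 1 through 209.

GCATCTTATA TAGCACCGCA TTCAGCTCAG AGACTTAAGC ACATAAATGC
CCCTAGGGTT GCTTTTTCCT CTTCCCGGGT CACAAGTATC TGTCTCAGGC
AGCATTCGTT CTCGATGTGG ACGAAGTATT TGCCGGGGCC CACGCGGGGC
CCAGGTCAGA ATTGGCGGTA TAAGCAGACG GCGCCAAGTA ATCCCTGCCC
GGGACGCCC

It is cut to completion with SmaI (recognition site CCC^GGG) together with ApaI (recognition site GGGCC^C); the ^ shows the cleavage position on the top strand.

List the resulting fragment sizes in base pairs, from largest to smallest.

76, 64, 49, 11, 9 bp

SmaI sites (CCCGGG) start at positions 74, 198.
SmaI cuts after base 3 of each site, so after positions 76, 200.
ApaI sites (GGGCCC) start at positions 136, 147.
ApaI cuts after base 5 of each site (before the last base), so after positions 140, 151.
Combined cut positions: 76, 140, 151, 200.
Linear molecule, 4 cuts → 5 fragments:
  1–76 → 76 bp
  77–140 → 64 bp
  141–151 → 11 bp
  152–200 → 49 bp
  201–209 → 9 bp
Sorted largest to smallest: 76, 64, 49, 11, 9 bp.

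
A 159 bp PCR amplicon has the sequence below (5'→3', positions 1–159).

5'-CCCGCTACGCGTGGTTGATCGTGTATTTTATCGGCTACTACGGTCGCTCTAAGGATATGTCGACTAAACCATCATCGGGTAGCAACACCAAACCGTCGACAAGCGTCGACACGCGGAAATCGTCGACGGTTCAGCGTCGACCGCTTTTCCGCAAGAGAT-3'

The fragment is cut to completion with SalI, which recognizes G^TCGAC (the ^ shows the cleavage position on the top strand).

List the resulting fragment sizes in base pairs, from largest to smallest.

59, 36, 23, 17, 14, 10 bp

SalI sites (GTCGAC) start at positions 59, 95, 105, 122, 136.
SalI cuts after the first base of each site, so after positions 59, 95, 105, 122, 136.
Linear molecule, 5 cuts → 6 fragments:
  1–59 → 59 bp
  60–95 → 36 bp
  96–105 → 10 bp
  106–122 → 17 bp
  123–136 → 14 bp
  137–159 → 23 bp
Sorted largest to smallest: 59, 36, 23, 17, 14, 10 bp.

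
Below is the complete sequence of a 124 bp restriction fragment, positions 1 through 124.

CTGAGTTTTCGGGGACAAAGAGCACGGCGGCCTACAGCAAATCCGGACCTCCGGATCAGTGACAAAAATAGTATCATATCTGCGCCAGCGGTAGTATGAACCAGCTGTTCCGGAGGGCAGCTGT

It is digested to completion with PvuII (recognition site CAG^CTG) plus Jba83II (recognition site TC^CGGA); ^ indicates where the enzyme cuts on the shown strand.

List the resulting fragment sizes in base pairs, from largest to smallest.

53, 43, 10, 8, 6, 4 bp

PvuII sites (CAGCTG) start at positions 102, 118.
PvuII cuts after base 3 of each site, so after positions 104, 120.
Jba83II sites (TCCGGA) start at positions 42, 50, 109.
Jba83II cuts after base 2 of each site, so after positions 43, 51, 110.
Combined cut positions: 43, 51, 104, 110, 120.
Linear molecule, 5 cuts → 6 fragments:
  1–43 → 43 bp
  44–51 → 8 bp
  52–104 → 53 bp
  105–110 → 6 bp
  111–120 → 10 bp
  121–124 → 4 bp
Sorted largest to smallest: 53, 43, 10, 8, 6, 4 bp.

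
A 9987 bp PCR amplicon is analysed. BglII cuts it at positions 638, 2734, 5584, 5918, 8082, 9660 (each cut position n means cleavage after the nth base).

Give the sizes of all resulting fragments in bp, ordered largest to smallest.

2850, 2164, 2096, 1578, 638, 334, 327 bp

Linear molecule, 6 cuts → 7 fragments:
  638 − 0 = 638 bp
  2734 − 638 = 2096 bp
  5584 − 2734 = 2850 bp
  5918 − 5584 = 334 bp
  8082 − 5918 = 2164 bp
  9660 − 8082 = 1578 bp
  9987 − 9660 = 327 bp
Sorted largest to smallest: 2850, 2164, 2096, 1578, 638, 334, 327 bp.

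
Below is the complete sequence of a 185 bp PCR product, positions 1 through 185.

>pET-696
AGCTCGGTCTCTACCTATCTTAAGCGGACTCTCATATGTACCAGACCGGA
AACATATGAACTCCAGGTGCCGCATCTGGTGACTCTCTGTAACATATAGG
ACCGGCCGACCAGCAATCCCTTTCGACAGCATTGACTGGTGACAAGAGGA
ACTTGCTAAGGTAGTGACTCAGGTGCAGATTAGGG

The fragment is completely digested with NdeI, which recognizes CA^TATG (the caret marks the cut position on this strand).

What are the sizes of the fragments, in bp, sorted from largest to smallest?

131, 34, 20 bp

NdeI sites (CATATG) start at positions 33, 53.
NdeI cuts after base 2 of each site, so after positions 34, 54.
Linear molecule, 2 cuts → 3 fragments:
  1–34 → 34 bp
  35–54 → 20 bp
  55–185 → 131 bp
Sorted largest to smallest: 131, 34, 20 bp.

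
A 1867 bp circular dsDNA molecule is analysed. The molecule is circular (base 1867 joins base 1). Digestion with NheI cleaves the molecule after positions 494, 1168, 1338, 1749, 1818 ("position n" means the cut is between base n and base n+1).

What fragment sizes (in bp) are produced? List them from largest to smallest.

Circular molecule, 5 cuts → 5 fragments:
  1168 − 494 = 674 bp
  1338 − 1168 = 170 bp
  1749 − 1338 = 411 bp
  1818 − 1749 = 69 bp
  wrap: 1867 − 1818 + 494 = 543 bp
Sorted largest to smallest: 674, 543, 411, 170, 69 bp.

674, 543, 411, 170, 69 bp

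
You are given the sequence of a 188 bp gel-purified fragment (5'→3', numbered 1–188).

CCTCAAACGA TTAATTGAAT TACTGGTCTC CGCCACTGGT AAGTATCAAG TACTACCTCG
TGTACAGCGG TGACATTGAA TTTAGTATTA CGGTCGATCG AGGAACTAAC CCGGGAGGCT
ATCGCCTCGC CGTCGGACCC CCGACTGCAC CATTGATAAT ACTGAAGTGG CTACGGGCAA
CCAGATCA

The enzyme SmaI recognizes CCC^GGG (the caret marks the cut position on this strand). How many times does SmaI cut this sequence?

CCCGGG occurs starting at position 110.
SmaI cuts at 1 site.

1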